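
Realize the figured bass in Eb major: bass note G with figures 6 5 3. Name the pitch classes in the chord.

G, Bb, D, Eb

A third above G in this key is Bb.
A fifth above G in this key is D.
A sixth above G in this key is Eb.
Together with the bass G, this spells Eb major seventh in first inversion.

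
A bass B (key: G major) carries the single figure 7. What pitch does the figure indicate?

A

Counting 6 letter steps above B lands on A; in G major, that letter is A.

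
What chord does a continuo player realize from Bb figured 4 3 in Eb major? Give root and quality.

Eb major seventh

The figures 4 3 indicate a seventh chord in second inversion.
In second inversion the root lies a fourth above the bass: a fourth above Bb in Eb major is Eb.
The chord tones are Bb, D, Eb, G, giving Eb major seventh.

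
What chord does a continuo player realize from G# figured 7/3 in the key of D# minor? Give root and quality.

The figures 7/3 indicate a seventh chord in root position.
In root position the bass is the root, so the root is G#.
The chord tones are G#, B, D#, F#, giving G# minor seventh.

G# minor seventh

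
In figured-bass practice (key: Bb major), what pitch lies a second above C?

Counting 1 letter step above C lands on D; in Bb major, that letter is D.

D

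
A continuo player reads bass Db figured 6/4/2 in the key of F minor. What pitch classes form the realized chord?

Db, Eb, G, Bb

A second above Db in this key is Eb.
A fourth above Db in this key is G.
A sixth above Db in this key is Bb.
Together with the bass Db, this spells Eb dominant seventh in third inversion.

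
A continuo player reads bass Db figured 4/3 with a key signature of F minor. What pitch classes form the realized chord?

The written figures 4/3 are shorthand for 6/4/3: the 6 is implied.
A third above Db in this key is F.
A fourth above Db in this key is G.
A sixth above Db in this key is Bb.
Together with the bass Db, this spells G half-diminished seventh in second inversion.

Db, F, G, Bb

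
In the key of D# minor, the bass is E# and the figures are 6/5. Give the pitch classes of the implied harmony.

The written figures 6/5 are shorthand for 6/5/3: the 3 is implied.
A third above E# in this key is G#.
A fifth above E# in this key is B.
A sixth above E# in this key is C#.
Together with the bass E#, this spells C# dominant seventh in first inversion.

E#, G#, B, C#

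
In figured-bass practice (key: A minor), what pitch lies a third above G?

Counting 2 letter steps above G lands on B; in A minor, that letter is B.

B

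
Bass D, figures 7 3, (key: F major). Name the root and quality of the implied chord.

The figures 7 3 indicate a seventh chord in root position.
In root position the bass is the root, so the root is D.
The chord tones are D, F, A, C, giving D minor seventh.

D minor seventh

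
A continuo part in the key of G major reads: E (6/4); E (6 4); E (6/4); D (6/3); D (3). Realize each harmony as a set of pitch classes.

E, A, C | E, A, C | E, A, C | D, F#, B | D, F#, A

E (6/4): E, A, C.
E (6/4): E, A, C.
E (6/4): E, A, C.
D (6/3): D, F#, B.
D (5/3): D, F#, A.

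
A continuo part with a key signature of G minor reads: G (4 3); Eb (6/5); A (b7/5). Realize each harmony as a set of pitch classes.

G (6/4/3): G, Bb, C, Eb.
Eb (6/5/3): Eb, G, Bb, C.
A (b7/5/3): A, C, Eb, Gb.

G, Bb, C, Eb | Eb, G, Bb, C | A, C, Eb, Gb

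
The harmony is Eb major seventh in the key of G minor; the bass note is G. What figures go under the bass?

6/5

G is the third of Eb major seventh, so the chord is in first inversion.
A seventh chord in first inversion is figured 6/5/3, conventionally abbreviated 6/5.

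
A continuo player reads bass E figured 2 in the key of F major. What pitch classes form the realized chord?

E, F, A, C

The written figures 2 are shorthand for 6/4/2: the 6/4 are implied.
A second above E in this key is F.
A fourth above E in this key is A.
A sixth above E in this key is C.
Together with the bass E, this spells F major seventh in third inversion.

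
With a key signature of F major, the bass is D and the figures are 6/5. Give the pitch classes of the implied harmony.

D, F, A, Bb

The written figures 6/5 are shorthand for 6/5/3: the 3 is implied.
A third above D in this key is F.
A fifth above D in this key is A.
A sixth above D in this key is Bb.
Together with the bass D, this spells Bb major seventh in first inversion.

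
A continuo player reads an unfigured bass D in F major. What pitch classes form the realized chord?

D, F, A

An unfigured bass implies 5/3.
A third above D in this key is F.
A fifth above D in this key is A.
Together with the bass D, this spells D minor in root position.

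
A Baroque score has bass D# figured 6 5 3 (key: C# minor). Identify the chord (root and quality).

B dominant seventh

The figures 6 5 3 indicate a seventh chord in first inversion.
In first inversion the root lies a sixth above the bass: a sixth above D# in C# minor is B.
The chord tones are D#, F#, A, B, giving B dominant seventh.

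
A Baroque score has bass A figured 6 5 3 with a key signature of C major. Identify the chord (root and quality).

The figures 6 5 3 indicate a seventh chord in first inversion.
In first inversion the root lies a sixth above the bass: a sixth above A in C major is F.
The chord tones are A, C, E, F, giving F major seventh.

F major seventh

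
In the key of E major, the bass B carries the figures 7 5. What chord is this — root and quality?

The figures 7 5 indicate a seventh chord in root position.
In root position the bass is the root, so the root is B.
The chord tones are B, D#, F#, A, giving B dominant seventh.

B dominant seventh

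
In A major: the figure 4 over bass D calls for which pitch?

Counting 3 letter steps above D lands on G; in A major, that letter is G#.

G#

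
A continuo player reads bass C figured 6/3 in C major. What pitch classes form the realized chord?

A third above C in this key is E.
A sixth above C in this key is A.
Together with the bass C, this spells A minor in first inversion.

C, E, A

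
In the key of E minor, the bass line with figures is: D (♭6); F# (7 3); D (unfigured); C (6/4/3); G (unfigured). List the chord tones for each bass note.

D, F#, Bb | F#, A, C, E | D, F#, A | C, E, F#, A | G, B, D

D (b6/3): D, F#, Bb.
F# (7/5/3): F#, A, C, E.
D (5/3): D, F#, A.
C (6/4/3): C, E, F#, A.
G (5/3): G, B, D.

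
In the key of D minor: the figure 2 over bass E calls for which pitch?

Counting 1 letter step above E lands on F; in D minor, that letter is F.

F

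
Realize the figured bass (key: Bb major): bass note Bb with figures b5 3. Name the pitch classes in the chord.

A third above Bb in this key is D.
A fifth above Bb in this key is F, lowered to Fb by the flat.

Bb, D, Fb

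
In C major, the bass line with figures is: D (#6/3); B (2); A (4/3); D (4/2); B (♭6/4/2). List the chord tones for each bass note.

D, F, B# | B, C, E, G | A, C, D, F | D, E, G, B | B, C, E, Gb

D (#6/3): D, F, B#.
B (6/4/2): B, C, E, G.
A (6/4/3): A, C, D, F.
D (6/4/2): D, E, G, B.
B (b6/4/2): B, C, E, Gb.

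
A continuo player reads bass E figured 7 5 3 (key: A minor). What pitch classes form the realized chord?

E, G, B, D

A third above E in this key is G.
A fifth above E in this key is B.
A seventh above E in this key is D.
Together with the bass E, this spells E minor seventh in root position.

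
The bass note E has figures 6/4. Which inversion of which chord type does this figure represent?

Intervals of 6/4 above the bass form a triad; the bass is the fifth, so this is second inversion.

triad, second inversion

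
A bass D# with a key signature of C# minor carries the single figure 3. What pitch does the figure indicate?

F#

Counting 2 letter steps above D# lands on F; in C# minor, that letter is F#.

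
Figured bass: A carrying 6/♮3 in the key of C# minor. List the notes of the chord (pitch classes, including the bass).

A, C, F#

A third above A in this key is C#, made natural (C) by the ♮ figure.
A sixth above A in this key is F#.
Together with the bass A, this spells F# diminished in first inversion.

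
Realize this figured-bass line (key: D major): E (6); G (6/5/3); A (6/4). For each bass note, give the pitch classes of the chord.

E (6/3): E, G, C#.
G (6/5/3): G, B, D, E.
A (6/4): A, D, F#.

E, G, C# | G, B, D, E | A, D, F#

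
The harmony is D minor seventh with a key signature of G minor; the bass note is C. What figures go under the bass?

C is the seventh of D minor seventh, so the chord is in third inversion.
A seventh chord in third inversion is figured 6/4/2, conventionally abbreviated 4/2.

4/2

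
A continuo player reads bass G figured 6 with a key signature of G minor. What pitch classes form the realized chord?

The written figures 6 are shorthand for 6/3: the 3 is implied.
A third above G in this key is Bb.
A sixth above G in this key is Eb.
Together with the bass G, this spells Eb major in first inversion.

G, Bb, Eb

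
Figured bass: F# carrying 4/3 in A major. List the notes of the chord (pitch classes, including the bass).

The written figures 4/3 are shorthand for 6/4/3: the 6 is implied.
A third above F# in this key is A.
A fourth above F# in this key is B.
A sixth above F# in this key is D.
Together with the bass F#, this spells B minor seventh in second inversion.

F#, A, B, D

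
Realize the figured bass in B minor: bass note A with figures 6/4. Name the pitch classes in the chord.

A fourth above A in this key is D.
A sixth above A in this key is F#.
Together with the bass A, this spells D major in second inversion.

A, D, F#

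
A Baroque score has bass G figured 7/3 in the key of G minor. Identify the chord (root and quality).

The figures 7/3 indicate a seventh chord in root position.
In root position the bass is the root, so the root is G.
The chord tones are G, Bb, D, F, giving G minor seventh.

G minor seventh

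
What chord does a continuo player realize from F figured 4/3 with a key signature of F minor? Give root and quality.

Bb minor seventh

The figures 4/3 indicate a seventh chord in second inversion.
In second inversion the root lies a fourth above the bass: a fourth above F in F minor is Bb.
The chord tones are F, Ab, Bb, Db, giving Bb minor seventh.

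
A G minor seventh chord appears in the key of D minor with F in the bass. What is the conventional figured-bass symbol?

F is the seventh of G minor seventh, so the chord is in third inversion.
A seventh chord in third inversion is figured 6/4/2, conventionally abbreviated 4/2.

4/2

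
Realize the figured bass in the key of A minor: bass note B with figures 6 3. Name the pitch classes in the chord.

A third above B in this key is D.
A sixth above B in this key is G.
Together with the bass B, this spells G major in first inversion.

B, D, G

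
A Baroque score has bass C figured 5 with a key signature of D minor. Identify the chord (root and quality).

C major

The figures 5 indicate a triad in root position.
In root position the bass is the root, so the root is C.
The chord tones are C, E, G, giving C major.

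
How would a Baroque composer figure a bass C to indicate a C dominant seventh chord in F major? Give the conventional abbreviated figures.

7

C is the root of C dominant seventh, so the chord is in root position.
A seventh chord in root position is figured 7/5/3, conventionally abbreviated 7.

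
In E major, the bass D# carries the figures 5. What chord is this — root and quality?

D# diminished

The figures 5 indicate a triad in root position.
In root position the bass is the root, so the root is D#.
The chord tones are D#, F#, A, giving D# diminished.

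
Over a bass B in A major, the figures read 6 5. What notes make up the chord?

B, D, F#, G#

The written figures 6 5 are shorthand for 6/5/3: the 3 is implied.
A third above B in this key is D.
A fifth above B in this key is F#.
A sixth above B in this key is G#.
Together with the bass B, this spells G# half-diminished seventh in first inversion.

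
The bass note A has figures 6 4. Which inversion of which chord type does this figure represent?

triad, second inversion

Intervals of 6/4 above the bass form a triad; the bass is the fifth, so this is second inversion.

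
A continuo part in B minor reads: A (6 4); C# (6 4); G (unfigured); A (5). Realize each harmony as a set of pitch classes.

A, D, F# | C#, F#, A | G, B, D | A, C#, E

A (6/4): A, D, F#.
C# (6/4): C#, F#, A.
G (5/3): G, B, D.
A (5/3): A, C#, E.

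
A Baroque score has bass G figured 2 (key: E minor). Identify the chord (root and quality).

A minor seventh

The figures 2 indicate a seventh chord in third inversion.
In third inversion the root lies a second above the bass: a second above G in E minor is A.
The chord tones are G, A, C, E, giving A minor seventh.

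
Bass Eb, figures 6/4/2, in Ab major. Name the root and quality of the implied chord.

F minor seventh

The figures 6/4/2 indicate a seventh chord in third inversion.
In third inversion the root lies a second above the bass: a second above Eb in Ab major is F.
The chord tones are Eb, F, Ab, C, giving F minor seventh.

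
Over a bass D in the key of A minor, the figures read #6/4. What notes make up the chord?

A fourth above D in this key is G.
A sixth above D in this key is B, raised to B# by the sharp.

D, G, B#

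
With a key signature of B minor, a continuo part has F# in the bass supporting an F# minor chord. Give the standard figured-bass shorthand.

no figures

F# is the root of F# minor, so the chord is in root position.
A triad in root position is figured 5/3, conventionally abbreviated (no figures — root-position triad).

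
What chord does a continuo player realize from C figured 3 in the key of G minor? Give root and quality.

C minor

The figures 3 indicate a triad in root position.
In root position the bass is the root, so the root is C.
The chord tones are C, Eb, G, giving C minor.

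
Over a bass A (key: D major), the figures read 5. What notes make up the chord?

The written figures 5 are shorthand for 5/3: the 3 is implied.
A third above A in this key is C#.
A fifth above A in this key is E.
Together with the bass A, this spells A major in root position.

A, C#, E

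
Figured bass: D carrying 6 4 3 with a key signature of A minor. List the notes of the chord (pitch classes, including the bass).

A third above D in this key is F.
A fourth above D in this key is G.
A sixth above D in this key is B.
Together with the bass D, this spells G dominant seventh in second inversion.

D, F, G, B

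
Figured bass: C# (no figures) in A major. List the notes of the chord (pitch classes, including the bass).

An unfigured bass implies 5/3.
A third above C# in this key is E.
A fifth above C# in this key is G#.
Together with the bass C#, this spells C# minor in root position.

C#, E, G#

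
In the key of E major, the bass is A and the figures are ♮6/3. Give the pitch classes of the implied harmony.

A third above A in this key is C#.
A sixth above A in this key is F#, made natural (F) by the ♮ figure.
Together with the bass A, this spells F augmented in first inversion.

A, C#, F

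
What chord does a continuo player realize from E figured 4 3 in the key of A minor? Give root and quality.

A minor seventh

The figures 4 3 indicate a seventh chord in second inversion.
In second inversion the root lies a fourth above the bass: a fourth above E in A minor is A.
The chord tones are E, G, A, C, giving A minor seventh.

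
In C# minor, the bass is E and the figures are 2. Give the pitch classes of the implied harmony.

E, F#, A, C#

The written figures 2 are shorthand for 6/4/2: the 6/4 are implied.
A second above E in this key is F#.
A fourth above E in this key is A.
A sixth above E in this key is C#.
Together with the bass E, this spells F# minor seventh in third inversion.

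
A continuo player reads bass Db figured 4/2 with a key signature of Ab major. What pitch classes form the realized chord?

The written figures 4/2 are shorthand for 6/4/2: the 6 is implied.
A second above Db in this key is Eb.
A fourth above Db in this key is G.
A sixth above Db in this key is Bb.
Together with the bass Db, this spells Eb dominant seventh in third inversion.

Db, Eb, G, Bb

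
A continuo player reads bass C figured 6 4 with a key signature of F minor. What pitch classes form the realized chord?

C, F, Ab

A fourth above C in this key is F.
A sixth above C in this key is Ab.
Together with the bass C, this spells F minor in second inversion.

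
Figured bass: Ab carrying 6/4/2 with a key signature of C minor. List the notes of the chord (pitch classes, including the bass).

Ab, Bb, D, F

A second above Ab in this key is Bb.
A fourth above Ab in this key is D.
A sixth above Ab in this key is F.
Together with the bass Ab, this spells Bb dominant seventh in third inversion.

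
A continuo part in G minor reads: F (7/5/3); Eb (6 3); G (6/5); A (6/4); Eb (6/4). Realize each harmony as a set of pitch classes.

F (7/5/3): F, A, C, Eb.
Eb (6/3): Eb, G, C.
G (6/5/3): G, Bb, D, Eb.
A (6/4): A, D, F.
Eb (6/4): Eb, A, C.

F, A, C, Eb | Eb, G, C | G, Bb, D, Eb | A, D, F | Eb, A, C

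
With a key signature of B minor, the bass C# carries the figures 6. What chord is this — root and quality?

A major

The figures 6 indicate a triad in first inversion.
In first inversion the root lies a sixth above the bass: a sixth above C# in B minor is A.
The chord tones are C#, E, A, giving A major.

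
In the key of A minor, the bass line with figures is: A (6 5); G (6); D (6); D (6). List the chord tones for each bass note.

A (6/5/3): A, C, E, F.
G (6/3): G, B, E.
D (6/3): D, F, B.
D (6/3): D, F, B.

A, C, E, F | G, B, E | D, F, B | D, F, B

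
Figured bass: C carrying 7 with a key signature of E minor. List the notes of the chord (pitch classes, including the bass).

The written figures 7 are shorthand for 7/5/3: the 5/3 are implied.
A third above C in this key is E.
A fifth above C in this key is G.
A seventh above C in this key is B.
Together with the bass C, this spells C major seventh in root position.

C, E, G, B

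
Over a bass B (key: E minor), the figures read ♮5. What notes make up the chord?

The written figures ♮5 are shorthand for 5/3: the 3 is implied.
A third above B in this key is D.
A fifth above B in this key is F#, made natural (F) by the ♮ figure.
Together with the bass B, this spells B diminished in root position.

B, D, F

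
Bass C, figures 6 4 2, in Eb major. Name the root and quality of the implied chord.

The figures 6 4 2 indicate a seventh chord in third inversion.
In third inversion the root lies a second above the bass: a second above C in Eb major is D.
The chord tones are C, D, F, Ab, giving D half-diminished seventh.

D half-diminished seventh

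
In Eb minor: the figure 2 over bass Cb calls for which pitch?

Db

Counting 1 letter step above Cb lands on D; in Eb minor, that letter is Db.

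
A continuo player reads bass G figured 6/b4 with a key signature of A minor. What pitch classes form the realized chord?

G, Cb, E

A fourth above G in this key is C, lowered to Cb by the flat.
A sixth above G in this key is E.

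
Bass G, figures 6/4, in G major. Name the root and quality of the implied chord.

The figures 6/4 indicate a triad in second inversion.
In second inversion the root lies a fourth above the bass: a fourth above G in G major is C.
The chord tones are G, C, E, giving C major.

C major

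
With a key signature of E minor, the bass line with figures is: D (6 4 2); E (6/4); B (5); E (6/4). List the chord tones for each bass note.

D (6/4/2): D, E, G, B.
E (6/4): E, A, C.
B (5/3): B, D, F#.
E (6/4): E, A, C.

D, E, G, B | E, A, C | B, D, F# | E, A, C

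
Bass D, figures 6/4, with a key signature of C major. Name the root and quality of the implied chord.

G major

The figures 6/4 indicate a triad in second inversion.
In second inversion the root lies a fourth above the bass: a fourth above D in C major is G.
The chord tones are D, G, B, giving G major.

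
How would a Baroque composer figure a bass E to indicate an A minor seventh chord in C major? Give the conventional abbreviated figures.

E is the fifth of A minor seventh, so the chord is in second inversion.
A seventh chord in second inversion is figured 6/4/3, conventionally abbreviated 4/3.

4/3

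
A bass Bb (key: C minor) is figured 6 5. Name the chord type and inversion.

6 5 is shorthand for 6/5/3.
Intervals of 6/5/3 above the bass form a seventh chord; the bass is the third, so this is first inversion.

seventh chord, first inversion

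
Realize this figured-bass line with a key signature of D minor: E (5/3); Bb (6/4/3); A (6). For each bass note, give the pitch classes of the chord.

E, G, Bb | Bb, D, E, G | A, C, F

E (5/3): E, G, Bb.
Bb (6/4/3): Bb, D, E, G.
A (6/3): A, C, F.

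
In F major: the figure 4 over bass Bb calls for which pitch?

E

Counting 3 letter steps above Bb lands on E; in F major, that letter is E.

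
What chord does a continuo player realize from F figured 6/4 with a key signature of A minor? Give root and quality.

The figures 6/4 indicate a triad in second inversion.
In second inversion the root lies a fourth above the bass: a fourth above F in A minor is B.
The chord tones are F, B, D, giving B diminished.

B diminished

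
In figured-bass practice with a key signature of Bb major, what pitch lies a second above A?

Bb

Counting 1 letter step above A lands on B; in Bb major, that letter is Bb.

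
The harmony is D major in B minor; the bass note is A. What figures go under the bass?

A is the fifth of D major, so the chord is in second inversion.
A triad in second inversion is figured 6/4, conventionally abbreviated 6/4.

6/4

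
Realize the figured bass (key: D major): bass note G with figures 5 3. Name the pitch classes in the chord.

A third above G in this key is B.
A fifth above G in this key is D.
Together with the bass G, this spells G major in root position.

G, B, D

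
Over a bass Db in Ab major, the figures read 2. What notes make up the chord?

The written figures 2 are shorthand for 6/4/2: the 6/4 are implied.
A second above Db in this key is Eb.
A fourth above Db in this key is G.
A sixth above Db in this key is Bb.
Together with the bass Db, this spells Eb dominant seventh in third inversion.

Db, Eb, G, Bb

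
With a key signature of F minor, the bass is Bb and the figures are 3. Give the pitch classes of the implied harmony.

The written figures 3 are shorthand for 5/3: the 5 is implied.
A third above Bb in this key is Db.
A fifth above Bb in this key is F.
Together with the bass Bb, this spells Bb minor in root position.

Bb, Db, F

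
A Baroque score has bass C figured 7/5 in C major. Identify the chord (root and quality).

C major seventh

The figures 7/5 indicate a seventh chord in root position.
In root position the bass is the root, so the root is C.
The chord tones are C, E, G, B, giving C major seventh.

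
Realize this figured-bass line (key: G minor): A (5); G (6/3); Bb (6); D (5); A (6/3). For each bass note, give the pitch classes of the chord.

A (5/3): A, C, Eb.
G (6/3): G, Bb, Eb.
Bb (6/3): Bb, D, G.
D (5/3): D, F, A.
A (6/3): A, C, F.

A, C, Eb | G, Bb, Eb | Bb, D, G | D, F, A | A, C, F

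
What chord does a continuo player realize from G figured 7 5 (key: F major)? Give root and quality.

G minor seventh

The figures 7 5 indicate a seventh chord in root position.
In root position the bass is the root, so the root is G.
The chord tones are G, Bb, D, F, giving G minor seventh.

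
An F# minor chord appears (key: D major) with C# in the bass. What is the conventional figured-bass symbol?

C# is the fifth of F# minor, so the chord is in second inversion.
A triad in second inversion is figured 6/4, conventionally abbreviated 6/4.

6/4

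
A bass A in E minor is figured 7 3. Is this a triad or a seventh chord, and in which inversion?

seventh chord, root position

7 3 is shorthand for 7/5/3.
Intervals of 7/5/3 above the bass form a seventh chord; the bass is the root, so this is root position.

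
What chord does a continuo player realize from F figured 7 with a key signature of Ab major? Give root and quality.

F minor seventh

The figures 7 indicate a seventh chord in root position.
In root position the bass is the root, so the root is F.
The chord tones are F, Ab, C, Eb, giving F minor seventh.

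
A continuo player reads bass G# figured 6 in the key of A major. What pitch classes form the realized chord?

The written figures 6 are shorthand for 6/3: the 3 is implied.
A third above G# in this key is B.
A sixth above G# in this key is E.
Together with the bass G#, this spells E major in first inversion.

G#, B, E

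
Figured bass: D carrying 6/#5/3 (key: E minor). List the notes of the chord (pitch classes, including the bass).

D, F#, A#, B

A third above D in this key is F#.
A fifth above D in this key is A, raised to A# by the sharp.
A sixth above D in this key is B.
Together with the bass D, this spells B minor-major seventh in first inversion.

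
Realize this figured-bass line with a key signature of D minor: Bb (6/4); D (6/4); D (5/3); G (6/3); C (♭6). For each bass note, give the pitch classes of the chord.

Bb (6/4): Bb, E, G.
D (6/4): D, G, Bb.
D (5/3): D, F, A.
G (6/3): G, Bb, E.
C (b6/3): C, E, Ab.

Bb, E, G | D, G, Bb | D, F, A | G, Bb, E | C, E, Ab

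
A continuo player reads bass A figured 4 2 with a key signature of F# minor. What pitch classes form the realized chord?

The written figures 4 2 are shorthand for 6/4/2: the 6 is implied.
A second above A in this key is B.
A fourth above A in this key is D.
A sixth above A in this key is F#.
Together with the bass A, this spells B minor seventh in third inversion.

A, B, D, F#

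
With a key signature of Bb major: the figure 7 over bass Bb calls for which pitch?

Counting 6 letter steps above Bb lands on A; in Bb major, that letter is A.

A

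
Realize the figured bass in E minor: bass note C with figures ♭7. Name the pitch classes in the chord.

C, E, G, Bb

The written figures ♭7 are shorthand for 7/5/3: the 5/3 are implied.
A third above C in this key is E.
A fifth above C in this key is G.
A seventh above C in this key is B, lowered to Bb by the flat.
Together with the bass C, this spells C dominant seventh in root position.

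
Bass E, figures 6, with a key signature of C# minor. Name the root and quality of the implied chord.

The figures 6 indicate a triad in first inversion.
In first inversion the root lies a sixth above the bass: a sixth above E in C# minor is C#.
The chord tones are E, G#, C#, giving C# minor.

C# minor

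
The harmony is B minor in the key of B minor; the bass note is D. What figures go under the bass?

6

D is the third of B minor, so the chord is in first inversion.
A triad in first inversion is figured 6/3, conventionally abbreviated 6.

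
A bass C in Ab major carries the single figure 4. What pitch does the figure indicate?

F

Counting 3 letter steps above C lands on F; in Ab major, that letter is F.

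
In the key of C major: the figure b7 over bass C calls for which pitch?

Bb

Counting 6 letter steps above C lands on B; in C major, that letter is B.
The b7 figure lowers it a semitone, giving Bb.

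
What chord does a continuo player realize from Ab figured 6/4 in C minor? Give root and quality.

The figures 6/4 indicate a triad in second inversion.
In second inversion the root lies a fourth above the bass: a fourth above Ab in C minor is D.
The chord tones are Ab, D, F, giving D diminished.

D diminished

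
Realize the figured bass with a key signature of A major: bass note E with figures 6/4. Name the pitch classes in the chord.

E, A, C#

A fourth above E in this key is A.
A sixth above E in this key is C#.
Together with the bass E, this spells A major in second inversion.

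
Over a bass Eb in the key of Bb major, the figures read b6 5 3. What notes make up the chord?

Eb, G, Bb, Cb

A third above Eb in this key is G.
A fifth above Eb in this key is Bb.
A sixth above Eb in this key is C, lowered to Cb by the flat.
Together with the bass Eb, this spells Cb augmented major seventh in first inversion.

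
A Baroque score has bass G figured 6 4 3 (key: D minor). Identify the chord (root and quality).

C dominant seventh

The figures 6 4 3 indicate a seventh chord in second inversion.
In second inversion the root lies a fourth above the bass: a fourth above G in D minor is C.
The chord tones are G, Bb, C, E, giving C dominant seventh.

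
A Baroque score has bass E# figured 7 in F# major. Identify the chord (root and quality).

The figures 7 indicate a seventh chord in root position.
In root position the bass is the root, so the root is E#.
The chord tones are E#, G#, B, D#, giving E# half-diminished seventh.

E# half-diminished seventh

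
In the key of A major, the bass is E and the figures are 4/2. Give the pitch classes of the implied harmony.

E, F#, A, C#

The written figures 4/2 are shorthand for 6/4/2: the 6 is implied.
A second above E in this key is F#.
A fourth above E in this key is A.
A sixth above E in this key is C#.
Together with the bass E, this spells F# minor seventh in third inversion.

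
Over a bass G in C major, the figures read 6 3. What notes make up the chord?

A third above G in this key is B.
A sixth above G in this key is E.
Together with the bass G, this spells E minor in first inversion.

G, B, E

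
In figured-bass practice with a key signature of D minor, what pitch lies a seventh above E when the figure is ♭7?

Db

Counting 6 letter steps above E lands on D; in D minor, that letter is D.
The b7 figure lowers it a semitone, giving Db.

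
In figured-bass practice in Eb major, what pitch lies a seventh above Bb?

Ab

Counting 6 letter steps above Bb lands on A; in Eb major, that letter is Ab.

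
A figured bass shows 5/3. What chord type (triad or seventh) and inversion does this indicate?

Intervals of 5/3 above the bass form a triad; the bass is the root, so this is root position.

triad, root position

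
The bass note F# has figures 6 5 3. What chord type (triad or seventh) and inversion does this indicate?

Intervals of 6/5/3 above the bass form a seventh chord; the bass is the third, so this is first inversion.

seventh chord, first inversion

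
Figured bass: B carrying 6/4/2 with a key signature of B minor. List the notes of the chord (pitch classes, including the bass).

B, C#, E, G

A second above B in this key is C#.
A fourth above B in this key is E.
A sixth above B in this key is G.
Together with the bass B, this spells C# half-diminished seventh in third inversion.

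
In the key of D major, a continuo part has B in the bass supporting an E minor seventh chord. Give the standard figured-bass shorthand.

4/3

B is the fifth of E minor seventh, so the chord is in second inversion.
A seventh chord in second inversion is figured 6/4/3, conventionally abbreviated 4/3.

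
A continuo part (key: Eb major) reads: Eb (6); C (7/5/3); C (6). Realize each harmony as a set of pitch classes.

Eb (6/3): Eb, G, C.
C (7/5/3): C, Eb, G, Bb.
C (6/3): C, Eb, Ab.

Eb, G, C | C, Eb, G, Bb | C, Eb, Ab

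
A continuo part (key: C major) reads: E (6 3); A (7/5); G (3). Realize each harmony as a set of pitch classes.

E (6/3): E, G, C.
A (7/5/3): A, C, E, G.
G (5/3): G, B, D.

E, G, C | A, C, E, G | G, B, D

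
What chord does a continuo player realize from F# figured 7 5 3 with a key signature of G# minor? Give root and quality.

The figures 7 5 3 indicate a seventh chord in root position.
In root position the bass is the root, so the root is F#.
The chord tones are F#, A#, C#, E, giving F# dominant seventh.

F# dominant seventh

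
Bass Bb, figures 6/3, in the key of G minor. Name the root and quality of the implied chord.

G minor

The figures 6/3 indicate a triad in first inversion.
In first inversion the root lies a sixth above the bass: a sixth above Bb in G minor is G.
The chord tones are Bb, D, G, giving G minor.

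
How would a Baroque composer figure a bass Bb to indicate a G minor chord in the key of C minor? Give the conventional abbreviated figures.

Bb is the third of G minor, so the chord is in first inversion.
A triad in first inversion is figured 6/3, conventionally abbreviated 6.

6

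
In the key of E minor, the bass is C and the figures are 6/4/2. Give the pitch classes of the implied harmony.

A second above C in this key is D.
A fourth above C in this key is F#.
A sixth above C in this key is A.
Together with the bass C, this spells D dominant seventh in third inversion.

C, D, F#, A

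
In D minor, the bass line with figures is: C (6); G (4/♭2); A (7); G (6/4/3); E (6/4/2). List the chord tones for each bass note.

C, E, A | G, Ab, C, E | A, C, E, G | G, Bb, C, E | E, F, A, C

C (6/3): C, E, A.
G (6/4/b2): G, Ab, C, E.
A (7/5/3): A, C, E, G.
G (6/4/3): G, Bb, C, E.
E (6/4/2): E, F, A, C.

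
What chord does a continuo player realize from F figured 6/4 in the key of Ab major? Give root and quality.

Bb minor

The figures 6/4 indicate a triad in second inversion.
In second inversion the root lies a fourth above the bass: a fourth above F in Ab major is Bb.
The chord tones are F, Bb, Db, giving Bb minor.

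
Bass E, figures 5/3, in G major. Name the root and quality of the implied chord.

The figures 5/3 indicate a triad in root position.
In root position the bass is the root, so the root is E.
The chord tones are E, G, B, giving E minor.

E minor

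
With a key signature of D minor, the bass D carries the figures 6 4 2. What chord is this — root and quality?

The figures 6 4 2 indicate a seventh chord in third inversion.
In third inversion the root lies a second above the bass: a second above D in D minor is E.
The chord tones are D, E, G, Bb, giving E half-diminished seventh.

E half-diminished seventh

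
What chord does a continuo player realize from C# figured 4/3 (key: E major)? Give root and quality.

F# minor seventh

The figures 4/3 indicate a seventh chord in second inversion.
In second inversion the root lies a fourth above the bass: a fourth above C# in E major is F#.
The chord tones are C#, E, F#, A, giving F# minor seventh.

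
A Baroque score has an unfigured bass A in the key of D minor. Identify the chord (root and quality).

A minor

An unfigured bass indicates a triad in root position.
In root position the bass is the root, so the root is A.
The chord tones are A, C, E, giving A minor.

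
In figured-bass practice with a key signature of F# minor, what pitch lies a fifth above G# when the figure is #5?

Counting 4 letter steps above G# lands on D; in F# minor, that letter is D.
The #5 figure raises it a semitone, giving D#.

D#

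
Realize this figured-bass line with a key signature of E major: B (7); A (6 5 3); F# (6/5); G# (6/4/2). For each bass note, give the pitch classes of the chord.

B, D#, F#, A | A, C#, E, F# | F#, A, C#, D# | G#, A, C#, E

B (7/5/3): B, D#, F#, A.
A (6/5/3): A, C#, E, F#.
F# (6/5/3): F#, A, C#, D#.
G# (6/4/2): G#, A, C#, E.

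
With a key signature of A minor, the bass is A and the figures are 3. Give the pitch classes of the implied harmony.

A, C, E

The written figures 3 are shorthand for 5/3: the 5 is implied.
A third above A in this key is C.
A fifth above A in this key is E.
Together with the bass A, this spells A minor in root position.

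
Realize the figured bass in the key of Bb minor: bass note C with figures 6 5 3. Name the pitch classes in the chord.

C, Eb, Gb, Ab

A third above C in this key is Eb.
A fifth above C in this key is Gb.
A sixth above C in this key is Ab.
Together with the bass C, this spells Ab dominant seventh in first inversion.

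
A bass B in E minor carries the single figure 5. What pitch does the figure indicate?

F#

Counting 4 letter steps above B lands on F; in E minor, that letter is F#.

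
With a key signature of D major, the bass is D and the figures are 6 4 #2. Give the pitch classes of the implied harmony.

D, E#, G, B

A second above D in this key is E, raised to E# by the sharp.
A fourth above D in this key is G.
A sixth above D in this key is B.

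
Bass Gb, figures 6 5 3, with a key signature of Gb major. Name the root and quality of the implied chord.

The figures 6 5 3 indicate a seventh chord in first inversion.
In first inversion the root lies a sixth above the bass: a sixth above Gb in Gb major is Eb.
The chord tones are Gb, Bb, Db, Eb, giving Eb minor seventh.

Eb minor seventh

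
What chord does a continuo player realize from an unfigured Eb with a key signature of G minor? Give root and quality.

An unfigured bass indicates a triad in root position.
In root position the bass is the root, so the root is Eb.
The chord tones are Eb, G, Bb, giving Eb major.

Eb major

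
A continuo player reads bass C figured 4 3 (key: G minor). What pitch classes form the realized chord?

The written figures 4 3 are shorthand for 6/4/3: the 6 is implied.
A third above C in this key is Eb.
A fourth above C in this key is F.
A sixth above C in this key is A.
Together with the bass C, this spells F dominant seventh in second inversion.

C, Eb, F, A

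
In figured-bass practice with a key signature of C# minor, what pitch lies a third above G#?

Counting 2 letter steps above G# lands on B; in C# minor, that letter is B.

B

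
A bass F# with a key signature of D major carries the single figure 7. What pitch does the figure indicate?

E

Counting 6 letter steps above F# lands on E; in D major, that letter is E.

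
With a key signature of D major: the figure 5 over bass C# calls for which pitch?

G

Counting 4 letter steps above C# lands on G; in D major, that letter is G.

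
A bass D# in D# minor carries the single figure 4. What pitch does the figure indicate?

G#

Counting 3 letter steps above D# lands on G; in D# minor, that letter is G#.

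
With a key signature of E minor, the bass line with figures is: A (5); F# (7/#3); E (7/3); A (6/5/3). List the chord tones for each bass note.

A, C, E | F#, A#, C, E | E, G, B, D | A, C, E, F#

A (5/3): A, C, E.
F# (7/5/#3): F#, A#, C, E.
E (7/5/3): E, G, B, D.
A (6/5/3): A, C, E, F#.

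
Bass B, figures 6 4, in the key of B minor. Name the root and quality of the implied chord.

The figures 6 4 indicate a triad in second inversion.
In second inversion the root lies a fourth above the bass: a fourth above B in B minor is E.
The chord tones are B, E, G, giving E minor.

E minor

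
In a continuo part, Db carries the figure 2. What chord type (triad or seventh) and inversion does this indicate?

2 is shorthand for 6/4/2.
Intervals of 6/4/2 above the bass form a seventh chord; the bass is the seventh, so this is third inversion.

seventh chord, third inversion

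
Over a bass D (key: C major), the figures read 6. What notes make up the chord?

The written figures 6 are shorthand for 6/3: the 3 is implied.
A third above D in this key is F.
A sixth above D in this key is B.
Together with the bass D, this spells B diminished in first inversion.

D, F, B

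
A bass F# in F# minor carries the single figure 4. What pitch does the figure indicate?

B

Counting 3 letter steps above F# lands on B; in F# minor, that letter is B.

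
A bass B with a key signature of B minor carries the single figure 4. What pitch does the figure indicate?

Counting 3 letter steps above B lands on E; in B minor, that letter is E.

E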